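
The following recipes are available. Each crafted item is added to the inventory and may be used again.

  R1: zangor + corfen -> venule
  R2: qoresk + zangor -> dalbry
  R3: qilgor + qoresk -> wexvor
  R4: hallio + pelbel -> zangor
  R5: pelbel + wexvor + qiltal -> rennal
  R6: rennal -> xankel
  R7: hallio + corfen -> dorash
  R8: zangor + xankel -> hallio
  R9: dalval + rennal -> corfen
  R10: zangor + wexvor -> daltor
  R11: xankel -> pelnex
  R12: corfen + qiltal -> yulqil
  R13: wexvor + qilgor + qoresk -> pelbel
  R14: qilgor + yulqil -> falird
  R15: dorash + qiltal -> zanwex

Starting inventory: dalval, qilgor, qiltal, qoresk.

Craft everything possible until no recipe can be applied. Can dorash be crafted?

No

dorash would need hallio and corfen (R7), but hallio is never obtained.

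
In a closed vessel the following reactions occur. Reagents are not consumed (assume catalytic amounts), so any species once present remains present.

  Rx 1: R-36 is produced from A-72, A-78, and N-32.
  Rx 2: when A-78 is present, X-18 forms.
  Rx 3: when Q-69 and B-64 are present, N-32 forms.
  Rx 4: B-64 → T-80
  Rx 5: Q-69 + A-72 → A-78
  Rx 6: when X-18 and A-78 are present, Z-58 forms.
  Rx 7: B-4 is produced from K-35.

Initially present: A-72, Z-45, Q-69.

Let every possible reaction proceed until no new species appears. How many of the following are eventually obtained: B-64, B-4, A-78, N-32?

1

Q-69 and A-72 present → A-78 forms (Rx 5).
No rule produces B-64, and it is not given.
B-4 would need K-35 (Rx 7), but K-35 never forms.
A-78: reached.
N-32 would need Q-69 and B-64 (Rx 3), but B-64 never forms.
Reached: A-78 — 1 of the 4.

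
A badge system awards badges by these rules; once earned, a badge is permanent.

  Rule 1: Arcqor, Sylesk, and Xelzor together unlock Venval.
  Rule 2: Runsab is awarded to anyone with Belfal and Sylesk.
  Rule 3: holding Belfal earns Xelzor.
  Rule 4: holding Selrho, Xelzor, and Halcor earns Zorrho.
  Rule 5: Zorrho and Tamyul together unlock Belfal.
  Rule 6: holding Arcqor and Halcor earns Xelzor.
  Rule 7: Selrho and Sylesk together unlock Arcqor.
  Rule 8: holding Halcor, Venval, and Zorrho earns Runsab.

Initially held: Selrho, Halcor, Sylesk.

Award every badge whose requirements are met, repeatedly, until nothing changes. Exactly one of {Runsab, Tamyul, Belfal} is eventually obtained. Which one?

Runsab

With Selrho and Sylesk, Arcqor is earned (Rule 7).
With Arcqor and Halcor, Xelzor is earned (Rule 6).
With Arcqor, Sylesk, and Xelzor, Venval is earned (Rule 1).
With Selrho, Xelzor, and Halcor, Zorrho is earned (Rule 4).
With Halcor, Venval, and Zorrho, Runsab is earned (Rule 8).
No rule produces Tamyul, and it is not given. Belfal would need Zorrho and Tamyul (Rule 5), but Tamyul is never earned.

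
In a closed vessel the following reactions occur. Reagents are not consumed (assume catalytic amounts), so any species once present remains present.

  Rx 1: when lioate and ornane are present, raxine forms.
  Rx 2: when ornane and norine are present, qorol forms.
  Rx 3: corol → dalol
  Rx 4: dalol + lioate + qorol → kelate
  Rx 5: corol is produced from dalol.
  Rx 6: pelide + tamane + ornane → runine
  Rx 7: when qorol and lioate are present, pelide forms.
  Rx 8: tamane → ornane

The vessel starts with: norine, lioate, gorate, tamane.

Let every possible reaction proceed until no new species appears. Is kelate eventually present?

No

kelate would need dalol, lioate, and qorol (Rx 4), but dalol never forms.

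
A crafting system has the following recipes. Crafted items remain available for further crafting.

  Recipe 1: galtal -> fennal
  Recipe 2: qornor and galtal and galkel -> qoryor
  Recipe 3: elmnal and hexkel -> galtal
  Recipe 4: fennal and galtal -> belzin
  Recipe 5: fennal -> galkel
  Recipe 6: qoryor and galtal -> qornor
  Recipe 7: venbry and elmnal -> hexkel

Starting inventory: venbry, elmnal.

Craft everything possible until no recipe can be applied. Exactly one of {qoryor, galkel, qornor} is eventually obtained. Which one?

Using Recipe 7, venbry and elmnal make hexkel.
elmnal and hexkel -> galtal (Recipe 3).
Using Recipe 1, galtal makes fennal.
fennal -> galkel (Recipe 5).
qornor would need qoryor and galtal (Recipe 6), but qoryor is never obtained. qoryor would need qornor, galtal, and galkel (Recipe 2), but qornor is never obtained.

galkel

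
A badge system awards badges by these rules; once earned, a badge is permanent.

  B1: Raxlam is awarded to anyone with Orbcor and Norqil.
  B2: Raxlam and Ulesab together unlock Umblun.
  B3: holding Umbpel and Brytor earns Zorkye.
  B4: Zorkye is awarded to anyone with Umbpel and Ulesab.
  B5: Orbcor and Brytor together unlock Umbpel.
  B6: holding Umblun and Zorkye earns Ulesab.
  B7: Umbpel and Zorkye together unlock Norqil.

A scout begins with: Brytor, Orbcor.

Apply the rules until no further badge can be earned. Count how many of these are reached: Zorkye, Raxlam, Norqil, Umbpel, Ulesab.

With Orbcor and Brytor, Umbpel is earned (B5).
With Umbpel and Brytor, Zorkye is earned (B3).
With Umbpel and Zorkye, Norqil is earned (B7).
With Orbcor and Norqil, Raxlam is earned (B1).
Zorkye: reached.
Raxlam: reached.
Norqil: reached.
Umbpel: reached.
Ulesab would need Umblun and Zorkye (B6), but Umblun is never earned.
Reached: Zorkye, Raxlam, Norqil, and Umbpel — 4 of the 5.

4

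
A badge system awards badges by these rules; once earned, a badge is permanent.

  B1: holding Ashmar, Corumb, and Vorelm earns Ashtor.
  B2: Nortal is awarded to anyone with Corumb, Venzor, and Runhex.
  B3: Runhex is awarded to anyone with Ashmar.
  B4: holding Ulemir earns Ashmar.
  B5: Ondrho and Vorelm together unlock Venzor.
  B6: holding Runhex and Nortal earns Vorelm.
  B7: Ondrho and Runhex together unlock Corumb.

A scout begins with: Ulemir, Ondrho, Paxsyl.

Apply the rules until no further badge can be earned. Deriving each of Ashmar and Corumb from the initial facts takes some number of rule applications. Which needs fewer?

Ashmar: With Ulemir, Ashmar is earned (B4). [1 rule application]
Corumb: With Ulemir, Ashmar is earned (B4). With Ashmar, Runhex is earned (B3). With Ondrho and Runhex, Corumb is earned (B7). [3 rule applications]
Ashmar needs fewer.

Ashmar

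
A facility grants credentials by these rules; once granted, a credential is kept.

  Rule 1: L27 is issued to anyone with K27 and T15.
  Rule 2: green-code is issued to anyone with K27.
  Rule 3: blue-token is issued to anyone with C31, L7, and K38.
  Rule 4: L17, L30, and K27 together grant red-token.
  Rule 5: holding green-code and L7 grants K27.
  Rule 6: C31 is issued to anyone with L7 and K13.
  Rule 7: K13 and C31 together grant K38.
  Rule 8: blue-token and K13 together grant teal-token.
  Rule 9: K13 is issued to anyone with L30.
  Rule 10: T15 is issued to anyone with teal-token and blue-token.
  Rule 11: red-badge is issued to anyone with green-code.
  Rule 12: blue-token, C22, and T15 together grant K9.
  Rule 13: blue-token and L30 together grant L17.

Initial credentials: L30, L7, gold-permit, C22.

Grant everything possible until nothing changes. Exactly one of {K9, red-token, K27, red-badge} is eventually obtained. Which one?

K9

Holding L30 grants K13 (Rule 9).
Holding L7 and K13 grants C31 (Rule 6).
Holding K13 and C31 grants K38 (Rule 7).
Holding C31, L7, and K38 grants blue-token (Rule 3).
Holding blue-token and K13 grants teal-token (Rule 8).
Holding teal-token and blue-token grants T15 (Rule 10).
Holding blue-token, C22, and T15 grants K9 (Rule 12).
red-token would need L17, L30, and K27 (Rule 4), but K27 is never granted. K27 would need green-code and L7 (Rule 5), but green-code is never granted. red-badge would need green-code (Rule 11), but green-code is never granted.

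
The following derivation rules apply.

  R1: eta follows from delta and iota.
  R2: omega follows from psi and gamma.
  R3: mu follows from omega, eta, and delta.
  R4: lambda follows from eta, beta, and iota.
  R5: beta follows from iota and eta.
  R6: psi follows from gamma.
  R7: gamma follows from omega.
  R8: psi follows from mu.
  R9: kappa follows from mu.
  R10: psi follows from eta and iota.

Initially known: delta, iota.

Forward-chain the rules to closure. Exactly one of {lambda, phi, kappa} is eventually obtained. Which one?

From delta and iota, R1 gives eta.
From iota and eta, R5 gives beta.
From eta, beta, and iota, R4 gives lambda.
kappa would need mu (R9), but mu is never established. No rule produces phi, and it is not given.

lambda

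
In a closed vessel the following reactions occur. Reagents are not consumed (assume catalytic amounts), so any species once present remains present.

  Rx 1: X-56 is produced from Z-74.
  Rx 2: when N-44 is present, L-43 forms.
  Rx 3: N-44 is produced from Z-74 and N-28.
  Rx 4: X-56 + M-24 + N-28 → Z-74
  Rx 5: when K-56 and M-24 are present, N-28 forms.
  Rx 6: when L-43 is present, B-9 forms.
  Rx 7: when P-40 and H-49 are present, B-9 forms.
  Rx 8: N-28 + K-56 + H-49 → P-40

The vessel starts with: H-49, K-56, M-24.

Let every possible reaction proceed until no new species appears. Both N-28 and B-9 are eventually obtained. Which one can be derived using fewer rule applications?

N-28

N-28: K-56 and M-24 present → N-28 forms (Rx 5). [1 rule application]
B-9: K-56 and M-24 present → N-28 forms (Rx 5). N-28, K-56, and H-49 present → P-40 forms (Rx 8). P-40 and H-49 present → B-9 forms (Rx 7). [3 rule applications]
N-28 needs fewer.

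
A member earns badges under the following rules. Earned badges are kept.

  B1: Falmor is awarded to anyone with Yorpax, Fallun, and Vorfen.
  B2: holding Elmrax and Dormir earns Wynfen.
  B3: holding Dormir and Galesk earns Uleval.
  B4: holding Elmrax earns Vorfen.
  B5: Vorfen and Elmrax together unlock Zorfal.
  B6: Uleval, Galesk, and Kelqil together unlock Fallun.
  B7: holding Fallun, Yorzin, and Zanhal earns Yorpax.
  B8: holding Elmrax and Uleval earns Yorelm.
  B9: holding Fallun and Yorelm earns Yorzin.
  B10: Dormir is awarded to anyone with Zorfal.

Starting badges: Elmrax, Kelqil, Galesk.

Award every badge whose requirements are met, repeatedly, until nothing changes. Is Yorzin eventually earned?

With Elmrax, Vorfen is earned (B4).
With Vorfen and Elmrax, Zorfal is earned (B5).
With Zorfal, Dormir is earned (B10).
With Dormir and Galesk, Uleval is earned (B3).
With Elmrax and Uleval, Yorelm is earned (B8).
With Uleval, Galesk, and Kelqil, Fallun is earned (B6).
With Fallun and Yorelm, Yorzin is earned (B9).

Yes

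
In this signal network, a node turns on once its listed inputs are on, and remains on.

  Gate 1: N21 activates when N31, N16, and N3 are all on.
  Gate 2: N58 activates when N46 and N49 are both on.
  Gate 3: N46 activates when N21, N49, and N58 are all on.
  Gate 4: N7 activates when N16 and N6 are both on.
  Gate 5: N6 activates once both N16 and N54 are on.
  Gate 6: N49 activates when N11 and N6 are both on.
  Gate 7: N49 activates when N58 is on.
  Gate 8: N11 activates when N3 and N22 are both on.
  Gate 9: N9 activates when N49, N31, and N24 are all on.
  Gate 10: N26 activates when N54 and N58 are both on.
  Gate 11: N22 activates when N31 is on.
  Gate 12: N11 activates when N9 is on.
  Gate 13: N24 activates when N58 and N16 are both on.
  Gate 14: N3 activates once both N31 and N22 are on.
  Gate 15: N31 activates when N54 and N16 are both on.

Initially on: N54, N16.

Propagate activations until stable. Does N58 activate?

N58 would need N46 and N49 (Gate 2), but N46 never turns on.

No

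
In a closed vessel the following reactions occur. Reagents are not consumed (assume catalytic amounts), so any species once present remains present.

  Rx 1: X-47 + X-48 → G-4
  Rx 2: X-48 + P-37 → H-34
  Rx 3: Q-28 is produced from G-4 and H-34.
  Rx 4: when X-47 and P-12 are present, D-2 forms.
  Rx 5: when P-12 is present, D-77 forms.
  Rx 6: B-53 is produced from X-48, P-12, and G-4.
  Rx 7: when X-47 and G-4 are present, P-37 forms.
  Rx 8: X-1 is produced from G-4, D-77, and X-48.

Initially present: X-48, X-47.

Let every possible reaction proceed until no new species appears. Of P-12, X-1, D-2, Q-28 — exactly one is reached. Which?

Q-28

X-47 and X-48 present → G-4 forms (Rx 1).
X-47 and G-4 present → P-37 forms (Rx 7).
X-48 and P-37 present → H-34 forms (Rx 2).
G-4 and H-34 present → Q-28 forms (Rx 3).
No rule produces P-12, and it is not given. X-1 would need G-4, D-77, and X-48 (Rx 8), but D-77 never forms. D-2 would need X-47 and P-12 (Rx 4), but P-12 never forms.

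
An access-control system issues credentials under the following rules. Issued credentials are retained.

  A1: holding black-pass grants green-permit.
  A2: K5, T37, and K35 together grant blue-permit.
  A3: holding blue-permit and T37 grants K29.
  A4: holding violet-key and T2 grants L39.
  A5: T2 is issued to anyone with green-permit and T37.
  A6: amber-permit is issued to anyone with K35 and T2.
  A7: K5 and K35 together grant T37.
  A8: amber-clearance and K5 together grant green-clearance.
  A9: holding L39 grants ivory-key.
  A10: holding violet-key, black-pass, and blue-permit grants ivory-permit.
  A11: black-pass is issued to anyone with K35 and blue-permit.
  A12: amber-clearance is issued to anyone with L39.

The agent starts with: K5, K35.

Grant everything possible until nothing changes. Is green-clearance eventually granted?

No

green-clearance would need amber-clearance and K5 (A8), but amber-clearance is never granted.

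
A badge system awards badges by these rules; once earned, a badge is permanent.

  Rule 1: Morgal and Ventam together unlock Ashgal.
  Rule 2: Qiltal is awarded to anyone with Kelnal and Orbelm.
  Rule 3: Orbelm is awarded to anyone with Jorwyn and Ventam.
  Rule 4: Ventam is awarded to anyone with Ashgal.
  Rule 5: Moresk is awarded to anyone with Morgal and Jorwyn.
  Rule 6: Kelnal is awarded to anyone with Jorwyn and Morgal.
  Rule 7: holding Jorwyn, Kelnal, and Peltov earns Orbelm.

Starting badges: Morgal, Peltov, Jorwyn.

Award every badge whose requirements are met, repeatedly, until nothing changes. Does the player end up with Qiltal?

Yes

With Jorwyn and Morgal, Kelnal is earned (Rule 6).
With Jorwyn, Kelnal, and Peltov, Orbelm is earned (Rule 7).
With Kelnal and Orbelm, Qiltal is earned (Rule 2).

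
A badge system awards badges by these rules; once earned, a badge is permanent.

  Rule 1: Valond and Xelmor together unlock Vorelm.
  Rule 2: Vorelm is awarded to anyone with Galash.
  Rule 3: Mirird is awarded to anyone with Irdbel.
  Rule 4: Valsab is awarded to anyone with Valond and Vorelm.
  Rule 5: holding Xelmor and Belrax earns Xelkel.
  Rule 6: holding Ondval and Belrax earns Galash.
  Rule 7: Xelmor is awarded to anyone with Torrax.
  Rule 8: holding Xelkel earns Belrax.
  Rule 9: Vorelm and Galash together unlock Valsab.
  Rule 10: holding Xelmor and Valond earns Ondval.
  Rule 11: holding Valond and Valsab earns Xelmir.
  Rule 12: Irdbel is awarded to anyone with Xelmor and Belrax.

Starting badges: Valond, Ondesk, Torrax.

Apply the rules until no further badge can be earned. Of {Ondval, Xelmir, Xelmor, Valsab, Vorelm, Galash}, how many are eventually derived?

With Torrax, Xelmor is earned (Rule 7).
With Xelmor and Valond, Ondval is earned (Rule 10).
With Valond and Xelmor, Vorelm is earned (Rule 1).
With Valond and Vorelm, Valsab is earned (Rule 4).
With Valond and Valsab, Xelmir is earned (Rule 11).
Ondval: reached.
Xelmir: reached.
Xelmor: reached.
Valsab: reached.
Vorelm: reached.
Galash would need Ondval and Belrax (Rule 6), but Belrax is never earned.
Reached: Ondval, Xelmir, Xelmor, Valsab, and Vorelm — 5 of the 6.

5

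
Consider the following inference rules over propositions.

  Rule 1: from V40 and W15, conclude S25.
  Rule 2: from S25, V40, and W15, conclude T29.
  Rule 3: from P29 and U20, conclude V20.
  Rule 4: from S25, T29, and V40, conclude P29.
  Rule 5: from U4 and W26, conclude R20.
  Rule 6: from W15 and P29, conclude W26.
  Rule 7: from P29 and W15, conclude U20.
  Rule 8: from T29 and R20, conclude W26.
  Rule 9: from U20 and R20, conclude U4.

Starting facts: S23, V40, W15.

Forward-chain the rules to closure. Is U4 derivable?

U4 would need U20 and R20 (Rule 9), but R20 is never established.

No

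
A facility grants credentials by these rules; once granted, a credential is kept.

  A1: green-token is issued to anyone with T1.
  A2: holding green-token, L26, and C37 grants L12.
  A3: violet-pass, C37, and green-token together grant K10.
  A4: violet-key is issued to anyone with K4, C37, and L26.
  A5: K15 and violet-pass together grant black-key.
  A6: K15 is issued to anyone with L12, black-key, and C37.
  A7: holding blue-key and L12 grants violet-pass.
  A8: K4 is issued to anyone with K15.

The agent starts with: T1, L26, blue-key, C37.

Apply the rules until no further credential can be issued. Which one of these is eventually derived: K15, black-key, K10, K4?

Holding T1 grants green-token (A1).
Holding green-token, L26, and C37 grants L12 (A2).
Holding blue-key and L12 grants violet-pass (A7).
Holding violet-pass, C37, and green-token grants K10 (A3).
black-key would need K15 and violet-pass (A5), but K15 is never granted. K15 would need L12, black-key, and C37 (A6), but black-key is never granted. K4 would need K15 (A8), but K15 is never granted.

K10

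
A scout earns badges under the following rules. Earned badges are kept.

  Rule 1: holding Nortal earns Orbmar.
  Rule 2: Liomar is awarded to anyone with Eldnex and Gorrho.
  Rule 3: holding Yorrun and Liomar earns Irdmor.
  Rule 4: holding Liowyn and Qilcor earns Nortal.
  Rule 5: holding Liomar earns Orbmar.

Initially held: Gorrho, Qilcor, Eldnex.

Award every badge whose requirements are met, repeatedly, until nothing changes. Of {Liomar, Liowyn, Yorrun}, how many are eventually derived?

With Eldnex and Gorrho, Liomar is earned (Rule 2).
Liomar: reached.
No rule produces Liowyn, and it is not given.
No rule produces Yorrun, and it is not given.
Reached: Liomar — 1 of the 3.

1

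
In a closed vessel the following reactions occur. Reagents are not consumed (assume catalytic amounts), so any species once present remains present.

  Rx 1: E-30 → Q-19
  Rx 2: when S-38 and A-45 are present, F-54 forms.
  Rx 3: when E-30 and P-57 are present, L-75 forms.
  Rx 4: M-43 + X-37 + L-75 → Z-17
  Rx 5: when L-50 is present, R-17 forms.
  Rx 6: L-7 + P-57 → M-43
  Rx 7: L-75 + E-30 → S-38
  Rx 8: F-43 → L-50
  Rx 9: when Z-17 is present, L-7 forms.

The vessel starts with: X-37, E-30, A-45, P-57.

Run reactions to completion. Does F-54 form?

E-30 and P-57 present → L-75 forms (Rx 3).
L-75 and E-30 present → S-38 forms (Rx 7).
S-38 and A-45 present → F-54 forms (Rx 2).

Yes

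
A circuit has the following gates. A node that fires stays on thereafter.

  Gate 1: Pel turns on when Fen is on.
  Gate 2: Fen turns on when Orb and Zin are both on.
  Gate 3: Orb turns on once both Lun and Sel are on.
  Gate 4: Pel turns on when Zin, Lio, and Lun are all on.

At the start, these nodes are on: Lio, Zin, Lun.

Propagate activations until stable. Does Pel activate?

Gate 4: Zin, Lio, and Lun on → Pel on.

Yes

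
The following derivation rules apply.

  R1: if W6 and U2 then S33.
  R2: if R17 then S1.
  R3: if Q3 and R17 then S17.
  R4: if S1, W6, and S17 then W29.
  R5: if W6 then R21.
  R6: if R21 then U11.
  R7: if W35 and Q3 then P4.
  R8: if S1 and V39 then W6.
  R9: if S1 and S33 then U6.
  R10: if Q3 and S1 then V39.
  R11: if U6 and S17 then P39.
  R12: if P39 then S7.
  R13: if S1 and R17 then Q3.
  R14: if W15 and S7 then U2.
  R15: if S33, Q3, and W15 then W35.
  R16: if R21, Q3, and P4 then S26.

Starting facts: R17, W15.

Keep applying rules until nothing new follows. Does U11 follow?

From R17, R2 gives S1.
From S1 and R17, R13 gives Q3.
Q3 and S1 hold, so V39 follows (R10).
S1 and V39 hold, so W6 follows (R8).
W6 holds, so R21 follows (R5).
R21 holds, so U11 follows (R6).

Yes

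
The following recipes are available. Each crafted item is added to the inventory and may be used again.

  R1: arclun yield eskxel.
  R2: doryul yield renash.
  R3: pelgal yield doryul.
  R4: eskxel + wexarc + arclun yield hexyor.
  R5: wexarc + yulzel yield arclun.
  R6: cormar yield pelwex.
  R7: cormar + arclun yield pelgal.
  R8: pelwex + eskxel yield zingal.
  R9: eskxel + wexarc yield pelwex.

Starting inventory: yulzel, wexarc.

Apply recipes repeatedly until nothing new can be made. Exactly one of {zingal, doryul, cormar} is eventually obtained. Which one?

Using R5, wexarc and yulzel make arclun.
arclun → eskxel (R1).
Using R9, eskxel and wexarc make pelwex.
pelwex + eskxel → zingal (R8).
doryul would need pelgal (R3), but pelgal is never obtained. No rule produces cormar, and it is not given.

zingal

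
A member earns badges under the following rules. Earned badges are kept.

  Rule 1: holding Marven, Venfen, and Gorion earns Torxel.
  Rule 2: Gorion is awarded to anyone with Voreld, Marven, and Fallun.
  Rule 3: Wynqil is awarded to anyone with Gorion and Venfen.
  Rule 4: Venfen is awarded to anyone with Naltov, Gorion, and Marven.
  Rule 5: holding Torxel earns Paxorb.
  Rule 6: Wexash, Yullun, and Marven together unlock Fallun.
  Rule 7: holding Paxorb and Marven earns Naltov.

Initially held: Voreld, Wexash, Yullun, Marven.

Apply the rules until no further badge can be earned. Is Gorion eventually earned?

With Wexash, Yullun, and Marven, Fallun is earned (Rule 6).
With Voreld, Marven, and Fallun, Gorion is earned (Rule 2).

Yes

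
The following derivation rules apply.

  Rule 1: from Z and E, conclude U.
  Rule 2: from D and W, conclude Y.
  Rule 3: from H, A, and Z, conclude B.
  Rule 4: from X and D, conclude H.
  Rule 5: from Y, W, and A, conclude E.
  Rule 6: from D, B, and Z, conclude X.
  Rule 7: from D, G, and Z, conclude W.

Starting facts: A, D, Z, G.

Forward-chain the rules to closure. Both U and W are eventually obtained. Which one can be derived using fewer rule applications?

W: From D, G, and Z, Rule 7 gives W. [1 rule application]
U: D, G, and Z hold, so W follows (Rule 7). From D and W, Rule 2 gives Y. From Y, W, and A, Rule 5 gives E. Z and E hold, so U follows (Rule 1). [4 rule applications]
W needs fewer.

W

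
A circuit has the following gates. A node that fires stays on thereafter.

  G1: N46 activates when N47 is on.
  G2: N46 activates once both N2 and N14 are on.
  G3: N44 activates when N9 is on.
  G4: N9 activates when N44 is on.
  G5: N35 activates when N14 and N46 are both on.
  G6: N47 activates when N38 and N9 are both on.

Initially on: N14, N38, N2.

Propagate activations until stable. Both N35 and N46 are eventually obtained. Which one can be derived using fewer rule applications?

N46

N46: N2 and N14 are on, so N46 activates (G2). [1 rule application]
N35: N2 and N14 are on, so N46 activates (G2). N14 and N46 are on, so N35 activates (G5). [2 rule applications]
N46 needs fewer.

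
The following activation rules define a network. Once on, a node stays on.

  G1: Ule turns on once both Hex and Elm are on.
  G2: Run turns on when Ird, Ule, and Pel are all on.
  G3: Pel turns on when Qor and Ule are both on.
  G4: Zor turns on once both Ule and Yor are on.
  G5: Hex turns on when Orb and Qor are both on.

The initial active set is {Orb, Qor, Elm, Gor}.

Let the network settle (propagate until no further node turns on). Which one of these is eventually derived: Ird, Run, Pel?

Orb and Qor are on, so Hex turns on (G5).
Hex and Elm are on, so Ule turns on (G1).
G3: Qor and Ule on → Pel on.
No rule produces Ird, and it is not given. Run would need Ird, Ule, and Pel (G2), but Ird never turns on.

Pel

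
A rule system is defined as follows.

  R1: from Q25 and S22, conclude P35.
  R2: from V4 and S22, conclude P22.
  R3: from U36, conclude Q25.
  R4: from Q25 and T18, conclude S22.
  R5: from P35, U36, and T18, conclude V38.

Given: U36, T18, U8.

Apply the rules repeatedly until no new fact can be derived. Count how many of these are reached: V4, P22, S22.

U36 holds, so Q25 follows (R3).
From Q25 and T18, R4 gives S22.
No rule produces V4, and it is not given.
P22 would need V4 and S22 (R2), but V4 is never established.
S22: reached.
Reached: S22 — 1 of the 3.

1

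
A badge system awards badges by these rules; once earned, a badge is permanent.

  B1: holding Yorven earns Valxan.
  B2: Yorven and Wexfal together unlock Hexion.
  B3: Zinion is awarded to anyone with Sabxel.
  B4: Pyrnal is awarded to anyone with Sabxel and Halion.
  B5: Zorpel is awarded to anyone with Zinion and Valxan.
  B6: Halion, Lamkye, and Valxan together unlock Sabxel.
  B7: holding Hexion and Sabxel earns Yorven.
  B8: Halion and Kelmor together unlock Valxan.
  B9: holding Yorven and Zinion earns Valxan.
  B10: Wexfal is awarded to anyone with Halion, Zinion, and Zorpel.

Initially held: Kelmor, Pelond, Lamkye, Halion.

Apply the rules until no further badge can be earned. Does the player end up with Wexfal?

With Halion and Kelmor, Valxan is earned (B8).
With Halion, Lamkye, and Valxan, Sabxel is earned (B6).
With Sabxel, Zinion is earned (B3).
With Zinion and Valxan, Zorpel is earned (B5).
With Halion, Zinion, and Zorpel, Wexfal is earned (B10).

Yes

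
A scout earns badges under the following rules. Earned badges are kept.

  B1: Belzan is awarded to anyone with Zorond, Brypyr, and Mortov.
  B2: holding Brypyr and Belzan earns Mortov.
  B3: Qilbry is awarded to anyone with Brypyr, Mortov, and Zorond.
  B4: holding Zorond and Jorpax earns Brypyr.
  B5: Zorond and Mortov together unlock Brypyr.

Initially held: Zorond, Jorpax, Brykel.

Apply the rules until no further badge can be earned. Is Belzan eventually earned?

Belzan would need Zorond, Brypyr, and Mortov (B1), but Mortov is never earned.

No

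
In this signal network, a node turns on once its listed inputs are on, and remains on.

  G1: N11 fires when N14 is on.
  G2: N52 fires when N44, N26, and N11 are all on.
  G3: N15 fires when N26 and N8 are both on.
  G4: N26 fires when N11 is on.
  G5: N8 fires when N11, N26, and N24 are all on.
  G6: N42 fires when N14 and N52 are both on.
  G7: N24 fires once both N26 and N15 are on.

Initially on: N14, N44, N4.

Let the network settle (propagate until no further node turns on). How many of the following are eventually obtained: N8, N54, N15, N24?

0

N8 would need N11, N26, and N24 (G5), but N24 never turns on.
No rule produces N54, and it is not given.
N15 would need N26 and N8 (G3), but N8 never turns on.
N24 would need N26 and N15 (G7), but N15 never turns on.
None of the 4 are reached.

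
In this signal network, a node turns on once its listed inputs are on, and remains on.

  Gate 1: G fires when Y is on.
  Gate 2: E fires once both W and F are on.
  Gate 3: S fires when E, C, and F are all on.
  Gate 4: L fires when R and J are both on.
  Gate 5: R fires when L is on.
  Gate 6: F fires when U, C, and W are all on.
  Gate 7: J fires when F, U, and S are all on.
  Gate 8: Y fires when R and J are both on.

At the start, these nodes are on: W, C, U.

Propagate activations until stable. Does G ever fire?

No

G would need Y (Gate 1), but Y never turns on.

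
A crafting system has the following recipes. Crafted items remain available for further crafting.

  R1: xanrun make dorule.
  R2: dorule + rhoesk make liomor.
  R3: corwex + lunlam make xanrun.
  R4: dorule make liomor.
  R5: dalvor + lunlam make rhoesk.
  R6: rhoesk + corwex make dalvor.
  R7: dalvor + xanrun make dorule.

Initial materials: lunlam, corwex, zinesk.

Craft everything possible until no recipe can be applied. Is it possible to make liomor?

corwex + lunlam → xanrun (R3).
xanrun → dorule (R1).
Using R4, dorule makes liomor.

Yes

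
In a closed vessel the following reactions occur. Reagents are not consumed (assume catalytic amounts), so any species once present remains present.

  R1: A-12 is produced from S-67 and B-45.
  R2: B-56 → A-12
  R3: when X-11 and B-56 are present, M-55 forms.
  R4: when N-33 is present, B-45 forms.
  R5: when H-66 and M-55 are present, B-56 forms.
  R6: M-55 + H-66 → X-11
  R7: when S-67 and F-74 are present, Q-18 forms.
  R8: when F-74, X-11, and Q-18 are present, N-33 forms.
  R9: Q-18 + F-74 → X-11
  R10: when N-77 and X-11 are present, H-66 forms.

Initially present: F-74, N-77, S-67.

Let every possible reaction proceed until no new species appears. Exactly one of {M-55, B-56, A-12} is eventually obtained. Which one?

A-12

S-67 and F-74 present → Q-18 forms (R7).
Q-18 and F-74 present → X-11 forms (R9).
F-74, X-11, and Q-18 present → N-33 forms (R8).
N-33 present → B-45 forms (R4).
S-67 and B-45 present → A-12 forms (R1).
B-56 would need H-66 and M-55 (R5), but M-55 never forms. M-55 would need X-11 and B-56 (R3), but B-56 never forms.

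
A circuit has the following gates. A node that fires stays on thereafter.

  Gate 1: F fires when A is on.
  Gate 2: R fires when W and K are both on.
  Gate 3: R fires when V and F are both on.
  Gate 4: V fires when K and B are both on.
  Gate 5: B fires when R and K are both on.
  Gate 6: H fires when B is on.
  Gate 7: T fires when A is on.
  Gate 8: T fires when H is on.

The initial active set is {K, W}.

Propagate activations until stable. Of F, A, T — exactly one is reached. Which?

W and K are on, so R fires (Gate 2).
R and K are on, so B fires (Gate 5).
B is on, so H fires (Gate 6).
H is on, so T fires (Gate 8).
F would need A (Gate 1), but A never turns on. No rule produces A, and it is not given.

T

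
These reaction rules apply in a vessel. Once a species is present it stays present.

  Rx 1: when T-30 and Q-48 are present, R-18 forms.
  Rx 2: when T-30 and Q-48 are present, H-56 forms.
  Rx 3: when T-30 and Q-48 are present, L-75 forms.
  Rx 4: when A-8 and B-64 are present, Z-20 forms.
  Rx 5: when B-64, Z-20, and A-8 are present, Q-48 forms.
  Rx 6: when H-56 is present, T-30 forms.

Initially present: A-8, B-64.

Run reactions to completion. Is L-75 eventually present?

L-75 would need T-30 and Q-48 (Rx 3), but T-30 never forms.

No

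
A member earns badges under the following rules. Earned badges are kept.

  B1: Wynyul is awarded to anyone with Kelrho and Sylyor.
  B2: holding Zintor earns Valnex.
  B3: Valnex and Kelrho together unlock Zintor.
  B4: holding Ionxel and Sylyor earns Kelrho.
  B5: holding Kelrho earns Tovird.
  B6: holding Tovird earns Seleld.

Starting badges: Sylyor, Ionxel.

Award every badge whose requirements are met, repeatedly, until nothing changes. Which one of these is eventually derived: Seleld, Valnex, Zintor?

Seleld

With Ionxel and Sylyor, Kelrho is earned (B4).
With Kelrho, Tovird is earned (B5).
With Tovird, Seleld is earned (B6).
Zintor would need Valnex and Kelrho (B3), but Valnex is never earned. Valnex would need Zintor (B2), but Zintor is never earned.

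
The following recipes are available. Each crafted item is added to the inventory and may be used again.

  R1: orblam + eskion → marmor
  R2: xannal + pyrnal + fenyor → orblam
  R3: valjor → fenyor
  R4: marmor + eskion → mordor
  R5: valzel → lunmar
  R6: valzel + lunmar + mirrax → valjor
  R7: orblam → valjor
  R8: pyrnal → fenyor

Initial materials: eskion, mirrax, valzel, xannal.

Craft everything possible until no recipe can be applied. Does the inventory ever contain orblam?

orblam would need xannal, pyrnal, and fenyor (R2), but pyrnal is never obtained.

No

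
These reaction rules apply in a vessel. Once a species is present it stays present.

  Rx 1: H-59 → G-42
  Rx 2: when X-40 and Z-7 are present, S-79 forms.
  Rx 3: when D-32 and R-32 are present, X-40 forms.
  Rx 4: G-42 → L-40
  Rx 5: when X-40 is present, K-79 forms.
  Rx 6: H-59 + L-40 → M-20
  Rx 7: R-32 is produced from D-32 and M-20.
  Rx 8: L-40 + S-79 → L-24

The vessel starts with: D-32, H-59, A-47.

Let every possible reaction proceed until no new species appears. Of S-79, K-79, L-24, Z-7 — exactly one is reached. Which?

K-79

H-59 present → G-42 forms (Rx 1).
G-42 present → L-40 forms (Rx 4).
H-59 and L-40 present → M-20 forms (Rx 6).
D-32 and M-20 present → R-32 forms (Rx 7).
D-32 and R-32 present → X-40 forms (Rx 3).
X-40 present → K-79 forms (Rx 5).
S-79 would need X-40 and Z-7 (Rx 2), but Z-7 never forms. L-24 would need L-40 and S-79 (Rx 8), but S-79 never forms. No rule produces Z-7, and it is not given.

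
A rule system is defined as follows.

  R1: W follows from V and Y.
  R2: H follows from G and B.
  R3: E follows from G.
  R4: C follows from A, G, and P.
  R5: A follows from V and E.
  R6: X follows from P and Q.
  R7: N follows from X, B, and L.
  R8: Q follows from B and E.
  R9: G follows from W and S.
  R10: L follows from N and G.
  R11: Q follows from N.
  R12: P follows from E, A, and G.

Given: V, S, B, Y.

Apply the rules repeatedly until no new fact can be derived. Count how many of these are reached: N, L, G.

From V and Y, R1 gives W.
W and S hold, so G follows (R9).
N would need X, B, and L (R7), but L is never established.
L would need N and G (R10), but N is never established.
G: reached.
Reached: G — 1 of the 3.

1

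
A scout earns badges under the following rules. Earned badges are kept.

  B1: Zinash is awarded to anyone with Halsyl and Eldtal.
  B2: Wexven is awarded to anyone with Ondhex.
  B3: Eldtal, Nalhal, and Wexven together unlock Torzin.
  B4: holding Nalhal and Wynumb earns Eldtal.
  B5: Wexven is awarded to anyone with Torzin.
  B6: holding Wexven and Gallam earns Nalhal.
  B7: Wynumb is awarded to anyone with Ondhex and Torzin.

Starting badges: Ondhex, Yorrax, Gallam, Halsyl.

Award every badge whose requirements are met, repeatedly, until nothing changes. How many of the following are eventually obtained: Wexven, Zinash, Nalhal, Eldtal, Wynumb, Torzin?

2

With Ondhex, Wexven is earned (B2).
With Wexven and Gallam, Nalhal is earned (B6).
Wexven: reached.
Zinash would need Halsyl and Eldtal (B1), but Eldtal is never earned.
Nalhal: reached.
Eldtal would need Nalhal and Wynumb (B4), but Wynumb is never earned.
Wynumb would need Ondhex and Torzin (B7), but Torzin is never earned.
Torzin would need Eldtal, Nalhal, and Wexven (B3), but Eldtal is never earned.
Reached: Wexven and Nalhal — 2 of the 6.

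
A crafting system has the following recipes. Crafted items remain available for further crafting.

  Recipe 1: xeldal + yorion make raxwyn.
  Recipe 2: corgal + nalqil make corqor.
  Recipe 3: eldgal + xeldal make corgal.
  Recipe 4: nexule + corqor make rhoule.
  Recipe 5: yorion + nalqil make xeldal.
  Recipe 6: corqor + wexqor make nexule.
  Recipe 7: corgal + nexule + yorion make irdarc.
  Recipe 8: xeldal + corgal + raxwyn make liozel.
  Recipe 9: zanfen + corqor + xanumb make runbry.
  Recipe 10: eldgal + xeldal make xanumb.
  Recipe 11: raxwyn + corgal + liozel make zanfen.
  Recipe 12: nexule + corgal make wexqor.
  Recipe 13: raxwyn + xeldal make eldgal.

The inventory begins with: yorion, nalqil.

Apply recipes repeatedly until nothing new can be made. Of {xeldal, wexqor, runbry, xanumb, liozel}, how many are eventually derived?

4

yorion + nalqil → xeldal (Recipe 5).
Using Recipe 1, xeldal and yorion make raxwyn.
Using Recipe 13, raxwyn and xeldal make eldgal.
eldgal + xeldal → xanumb (Recipe 10).
eldgal + xeldal → corgal (Recipe 3).
xeldal + corgal + raxwyn → liozel (Recipe 8).
Using Recipe 2, corgal and nalqil make corqor.
raxwyn + corgal + liozel → zanfen (Recipe 11).
Using Recipe 9, zanfen, corqor, and xanumb make runbry.
xeldal: reached.
wexqor would need nexule and corgal (Recipe 12), but nexule is never obtained.
runbry: reached.
xanumb: reached.
liozel: reached.
Reached: xeldal, runbry, xanumb, and liozel — 4 of the 5.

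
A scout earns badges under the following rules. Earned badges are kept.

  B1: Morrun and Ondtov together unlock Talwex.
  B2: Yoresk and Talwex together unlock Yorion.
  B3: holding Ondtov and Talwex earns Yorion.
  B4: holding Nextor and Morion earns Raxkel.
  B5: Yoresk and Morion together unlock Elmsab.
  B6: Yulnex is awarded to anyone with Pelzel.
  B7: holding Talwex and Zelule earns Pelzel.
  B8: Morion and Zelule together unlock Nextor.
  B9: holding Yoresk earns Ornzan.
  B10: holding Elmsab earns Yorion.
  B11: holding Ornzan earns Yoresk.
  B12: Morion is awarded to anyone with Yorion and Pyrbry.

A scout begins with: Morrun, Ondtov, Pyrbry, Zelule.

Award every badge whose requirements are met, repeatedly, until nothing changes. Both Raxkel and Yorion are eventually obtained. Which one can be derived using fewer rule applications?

Yorion: With Morrun and Ondtov, Talwex is earned (B1). With Ondtov and Talwex, Yorion is earned (B3). [2 rule applications]
Raxkel: With Morrun and Ondtov, Talwex is earned (B1). With Ondtov and Talwex, Yorion is earned (B3). With Yorion and Pyrbry, Morion is earned (B12). With Morion and Zelule, Nextor is earned (B8). With Nextor and Morion, Raxkel is earned (B4). [5 rule applications]
Yorion needs fewer.

Yorion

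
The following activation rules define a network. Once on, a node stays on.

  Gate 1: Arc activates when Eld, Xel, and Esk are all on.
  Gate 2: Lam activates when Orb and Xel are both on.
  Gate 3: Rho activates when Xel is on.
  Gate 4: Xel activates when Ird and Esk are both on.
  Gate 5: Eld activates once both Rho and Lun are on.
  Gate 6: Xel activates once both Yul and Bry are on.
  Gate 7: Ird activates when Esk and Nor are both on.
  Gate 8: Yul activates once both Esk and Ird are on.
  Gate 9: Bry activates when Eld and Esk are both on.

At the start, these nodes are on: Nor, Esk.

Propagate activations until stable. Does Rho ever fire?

Yes

Gate 7: Esk and Nor on → Ird on.
Ird and Esk are on, so Xel activates (Gate 4).
Gate 3: Xel on → Rho on.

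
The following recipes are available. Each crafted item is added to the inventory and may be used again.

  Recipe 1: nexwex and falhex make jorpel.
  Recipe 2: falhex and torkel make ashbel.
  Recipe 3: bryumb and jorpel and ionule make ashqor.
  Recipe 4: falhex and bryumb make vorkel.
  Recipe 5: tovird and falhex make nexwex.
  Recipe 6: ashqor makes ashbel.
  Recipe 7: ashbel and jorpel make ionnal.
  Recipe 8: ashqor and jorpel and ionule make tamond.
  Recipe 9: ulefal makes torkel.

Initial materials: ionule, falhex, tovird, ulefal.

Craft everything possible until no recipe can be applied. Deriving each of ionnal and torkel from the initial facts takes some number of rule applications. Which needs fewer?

torkel: Using Recipe 9, ulefal makes torkel. [1 rule application]
ionnal: Using Recipe 5, tovird and falhex make nexwex. ulefal → torkel (Recipe 9). Using Recipe 1, nexwex and falhex make jorpel. falhex and torkel → ashbel (Recipe 2). Using Recipe 7, ashbel and jorpel make ionnal. [5 rule applications]
torkel needs fewer.

torkel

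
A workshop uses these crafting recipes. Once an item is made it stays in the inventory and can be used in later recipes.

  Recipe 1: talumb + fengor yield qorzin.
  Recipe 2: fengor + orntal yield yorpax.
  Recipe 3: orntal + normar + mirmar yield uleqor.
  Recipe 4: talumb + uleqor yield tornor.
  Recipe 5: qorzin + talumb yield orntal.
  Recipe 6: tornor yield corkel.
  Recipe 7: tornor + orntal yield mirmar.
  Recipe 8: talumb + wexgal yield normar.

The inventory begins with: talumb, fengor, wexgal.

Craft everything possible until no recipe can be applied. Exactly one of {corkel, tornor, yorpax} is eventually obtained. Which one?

Using Recipe 1, talumb and fengor make qorzin.
Using Recipe 5, qorzin and talumb make orntal.
Using Recipe 2, fengor and orntal make yorpax.
corkel would need tornor (Recipe 6), but tornor is never obtained. tornor would need talumb and uleqor (Recipe 4), but uleqor is never obtained.

yorpax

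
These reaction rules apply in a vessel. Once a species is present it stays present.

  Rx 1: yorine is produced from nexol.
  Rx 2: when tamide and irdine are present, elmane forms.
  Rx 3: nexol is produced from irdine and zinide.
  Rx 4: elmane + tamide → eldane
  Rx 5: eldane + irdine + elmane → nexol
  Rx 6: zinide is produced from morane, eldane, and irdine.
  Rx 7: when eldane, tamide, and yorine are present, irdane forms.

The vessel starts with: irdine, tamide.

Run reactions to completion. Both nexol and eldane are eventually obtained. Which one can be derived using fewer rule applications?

eldane

eldane: tamide and irdine present → elmane forms (Rx 2). elmane and tamide present → eldane forms (Rx 4). [2 rule applications]
nexol: tamide and irdine present → elmane forms (Rx 2). elmane and tamide present → eldane forms (Rx 4). eldane, irdine, and elmane present → nexol forms (Rx 5). [3 rule applications]
eldane needs fewer.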